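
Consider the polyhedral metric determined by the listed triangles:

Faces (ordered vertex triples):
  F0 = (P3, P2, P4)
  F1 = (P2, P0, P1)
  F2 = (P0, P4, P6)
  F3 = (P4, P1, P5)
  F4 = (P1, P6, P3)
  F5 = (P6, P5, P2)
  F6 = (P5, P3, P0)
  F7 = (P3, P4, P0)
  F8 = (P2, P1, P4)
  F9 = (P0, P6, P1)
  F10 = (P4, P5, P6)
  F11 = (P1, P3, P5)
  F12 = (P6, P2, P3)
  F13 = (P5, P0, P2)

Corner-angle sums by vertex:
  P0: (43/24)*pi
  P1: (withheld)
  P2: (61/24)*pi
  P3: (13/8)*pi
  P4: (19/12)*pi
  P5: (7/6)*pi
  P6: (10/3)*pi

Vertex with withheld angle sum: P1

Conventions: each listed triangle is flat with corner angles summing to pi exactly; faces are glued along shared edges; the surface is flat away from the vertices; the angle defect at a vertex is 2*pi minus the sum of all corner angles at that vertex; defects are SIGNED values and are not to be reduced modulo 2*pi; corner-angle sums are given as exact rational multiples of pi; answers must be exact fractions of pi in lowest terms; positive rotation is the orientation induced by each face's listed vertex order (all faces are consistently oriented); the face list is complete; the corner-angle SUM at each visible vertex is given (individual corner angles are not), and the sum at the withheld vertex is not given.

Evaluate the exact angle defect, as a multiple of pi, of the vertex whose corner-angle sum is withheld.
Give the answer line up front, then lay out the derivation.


Answer: defect(P1) = pi/24

V = 7, E = 21, F = 14; chi = V - E + F = 0
Gauss-Bonnet: total defect = 2*pi*chi = 0; visible defects sum to -pi/24


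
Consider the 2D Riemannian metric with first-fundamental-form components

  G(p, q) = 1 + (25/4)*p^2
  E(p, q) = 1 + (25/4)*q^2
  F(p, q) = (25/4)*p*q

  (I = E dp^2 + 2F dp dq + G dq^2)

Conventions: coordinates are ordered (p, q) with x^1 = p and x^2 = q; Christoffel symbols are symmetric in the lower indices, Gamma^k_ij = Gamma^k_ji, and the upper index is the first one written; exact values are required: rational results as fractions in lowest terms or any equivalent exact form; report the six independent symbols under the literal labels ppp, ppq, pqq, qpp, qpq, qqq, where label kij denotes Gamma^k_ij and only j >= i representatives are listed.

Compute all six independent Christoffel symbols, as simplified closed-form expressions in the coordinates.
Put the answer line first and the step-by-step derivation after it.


Answer: Gamma_ppp = 0, Gamma_ppq = 25*q/(25*p^2 + 25*q^2 + 4), Gamma_pqq = 0, Gamma_qpp = 0, Gamma_qpq = 25*p/(25*p^2 + 25*q^2 + 4), Gamma_qqq = 0

E = 1 + (25/4)*q^2; F = (25/4)*p*q; G = 1 + (25/4)*p^2
Gamma^k_ij = (1/2) g^{kl} (d_i g_jl + d_j g_il - d_l g_ij), with g^inv = (1/(EG-F^2)) [[G, -F], [-F, E]]
first partials: E_p = 0, E_q = (25/2)*q, F_p = (25/4)*q, F_q = (25/4)*p, G_p = (25/2)*p, G_q = 0
D = EG - F^2 = 1 + (25/4)*q^2 + (25/4)*p^2
expanded: Gamma^p_pp = (G E_p - 2F F_p + F E_q)/(2D), Gamma^p_pq = (G E_q - F G_p)/(2D), Gamma^p_qq = (2G F_q - G G_p - F G_q)/(2D), Gamma^q_pp = (2E F_p - E E_q - F E_p)/(2D), Gamma^q_pq = (E G_p - F E_q)/(2D), Gamma^q_qq = (E G_q - 2F F_q + F G_p)/(2D); substitute and cancel common factors


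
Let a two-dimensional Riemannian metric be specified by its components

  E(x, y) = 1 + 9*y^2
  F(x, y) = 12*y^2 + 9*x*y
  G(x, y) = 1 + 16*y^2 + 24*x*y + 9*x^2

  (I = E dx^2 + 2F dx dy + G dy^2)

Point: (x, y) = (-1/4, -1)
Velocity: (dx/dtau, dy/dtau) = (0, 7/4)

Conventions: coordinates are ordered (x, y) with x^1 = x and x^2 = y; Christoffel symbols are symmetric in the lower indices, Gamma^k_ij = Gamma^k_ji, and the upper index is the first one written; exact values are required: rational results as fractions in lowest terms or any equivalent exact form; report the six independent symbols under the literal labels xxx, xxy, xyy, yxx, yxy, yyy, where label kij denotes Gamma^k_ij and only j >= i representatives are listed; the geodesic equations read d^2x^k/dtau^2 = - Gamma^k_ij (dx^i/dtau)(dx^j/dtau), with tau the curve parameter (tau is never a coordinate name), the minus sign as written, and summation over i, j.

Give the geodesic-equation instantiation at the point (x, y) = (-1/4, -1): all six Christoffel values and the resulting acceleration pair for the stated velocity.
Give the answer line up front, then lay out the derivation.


Answer: Gamma_xxx = 0, Gamma_xxy = -144/521, Gamma_xyy = -192/521, Gamma_yxx = 0, Gamma_yxy = -228/521, Gamma_yyy = -304/521; accelerations (d^2x/dtau^2, d^2y/dtau^2) = (588/521, 931/521)

E = 10, F = 57/4, G = 377/16 at the point
E_x = 0, E_y = -18, F_x = -9, F_y = -105/4, G_x = -57/2, G_y = -38
EG - F^2 = 521/16;  g^inv = (16/521) * [[377/16, -57/4], [-57/4, 10]]
first-kind symbols [ij,l] = (1/2)(d_i g_jl + d_j g_il - d_l g_ij): [xx,x] = E_x/2 = 0, [xx,y] = F_x - E_y/2 = 0, [xy,x] = E_y/2 = -9, [xy,y] = G_x/2 = -57/4, [yy,x] = F_y - G_x/2 = -12, [yy,y] = G_y/2 = -19
Gamma^x_ij = (G*[ij,x] - F*[ij,y])/(EG - F^2), Gamma^y_ij = (E*[ij,y] - F*[ij,x])/(EG - F^2)
Gamma_xxx = 0, Gamma_xxy = -144/521, Gamma_xyy = -192/521, Gamma_yxx = 0, Gamma_yxy = -228/521, Gamma_yyy = -304/521
d^2x/dtau^2 = -(Gamma_xxx*(0)^2 + 2*Gamma_xxy*(0)*(7/4) + Gamma_xyy*(7/4)^2) = 588/521
d^2y/dtau^2 = -(Gamma_yxx*(0)^2 + 2*Gamma_yxy*(0)*(7/4) + Gamma_yyy*(7/4)^2) = 931/521


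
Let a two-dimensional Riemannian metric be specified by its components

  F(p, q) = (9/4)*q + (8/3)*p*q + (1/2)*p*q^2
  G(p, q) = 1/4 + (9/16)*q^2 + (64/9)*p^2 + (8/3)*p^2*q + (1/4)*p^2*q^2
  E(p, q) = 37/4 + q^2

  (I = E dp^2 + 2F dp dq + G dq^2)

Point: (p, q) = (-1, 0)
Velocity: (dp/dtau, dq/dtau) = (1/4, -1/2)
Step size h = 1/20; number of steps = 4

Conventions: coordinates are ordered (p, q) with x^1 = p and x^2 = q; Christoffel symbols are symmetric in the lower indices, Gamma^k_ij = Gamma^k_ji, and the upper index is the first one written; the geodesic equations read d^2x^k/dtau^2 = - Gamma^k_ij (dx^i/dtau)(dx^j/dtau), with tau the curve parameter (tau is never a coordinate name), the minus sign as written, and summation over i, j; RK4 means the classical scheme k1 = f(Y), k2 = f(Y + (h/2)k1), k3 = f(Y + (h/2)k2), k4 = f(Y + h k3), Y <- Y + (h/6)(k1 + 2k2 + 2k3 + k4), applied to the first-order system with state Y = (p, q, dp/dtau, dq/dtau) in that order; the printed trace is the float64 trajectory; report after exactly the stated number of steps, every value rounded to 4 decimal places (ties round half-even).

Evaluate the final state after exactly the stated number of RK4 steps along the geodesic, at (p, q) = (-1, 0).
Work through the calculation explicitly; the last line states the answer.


f(Y) = (dp/dtau, dq/dtau, -Gamma^p_ij Y'^i Y'^j, -Gamma^q_ij Y'^i Y'^j) with the Gammas evaluated at the stage position; h = 0.050000; intermediate values shown to 6 dp
step 0: p = -1.0000, q = 0.0000, dp/dtau = 0.2500, dq/dtau = -0.5000
step 1:
  k1: at (p, q) = (-1.000000, 0.000000), (dp/dtau, dq/dtau) = (0.250000, -0.500000); Gamma_ppp = 0.000000, Gamma_ppq = 0.000000, Gamma_pqq = 0.723724, Gamma_qpp = 0.000000, Gamma_qpq = -0.966038, Gamma_qqq = 0.181132; k1 = (0.250000, -0.500000, -0.180931, -0.286792)
  k2: at (p, q) = (-0.993750, -0.012500), (dp/dtau, dq/dtau) = (0.245477, -0.507170); Gamma_ppp = 0.000002, Gamma_ppq = -0.000834, Gamma_pqq = 0.718379, Gamma_qpp = -0.002867, Gamma_qpq = -0.971528, Gamma_qqq = 0.179989; k2 = (0.245477, -0.507170, -0.184990, -0.288031)
  k3: at (p, q) = (-0.993863, -0.012679), (dp/dtau, dq/dtau) = (0.245375, -0.507201); Gamma_ppp = 0.000002, Gamma_ppq = -0.000846, Gamma_pqq = 0.718399, Gamma_qpp = -0.002907, Gamma_qpq = -0.971422, Gamma_qqq = 0.179975; k3 = (0.245375, -0.507201, -0.185021, -0.287920)
  k4: at (p, q) = (-0.987731, -0.025360), (dp/dtau, dq/dtau) = (0.240749, -0.514396); Gamma_ppp = 0.000006, Gamma_ppq = -0.001747, Gamma_pqq = 0.713101, Gamma_qpp = -0.005889, Gamma_qpq = -0.976830, Gamma_qqq = 0.178827; k4 = (0.240749, -0.514396, -0.189122, -0.288919)
  Y <- Y + (h/6)(k1 + 2k2 + 2k3 + k4): p = -0.9877, q = -0.0254, dp/dtau = 0.2407, dq/dtau = -0.5144
step 2:
  k1: at (p, q) = (-0.987730, -0.025359), (dp/dtau, dq/dtau) = (0.240749, -0.514397); Gamma_ppp = 0.000006, Gamma_ppq = -0.001747, Gamma_pqq = 0.713100, Gamma_qpp = -0.005889, Gamma_qpq = -0.976832, Gamma_qqq = 0.178827; k1 = (0.240749, -0.514397, -0.189122, -0.288920)
  k2: at (p, q) = (-0.981711, -0.038219), (dp/dtau, dq/dtau) = (0.236021, -0.521620); Gamma_ppp = 0.000013, Gamma_ppq = -0.002715, Gamma_pqq = 0.707846, Gamma_qpp = -0.008987, Gamma_qpq = -0.982158, Gamma_qqq = 0.177676; k2 = (0.236021, -0.521620, -0.193265, -0.289676)
  k3: at (p, q) = (-0.981829, -0.038400), (dp/dtau, dq/dtau) = (0.235918, -0.521639); Gamma_ppp = 0.000013, Gamma_ppq = -0.002727, Gamma_pqq = 0.707868, Gamma_qpp = -0.009028, Gamma_qpq = -0.982045, Gamma_qqq = 0.177662; k3 = (0.235918, -0.521639, -0.193288, -0.289549)
  k4: at (p, q) = (-0.975934, -0.051441), (dp/dtau, dq/dtau) = (0.231085, -0.528874); Gamma_ppp = 0.000022, Gamma_ppq = -0.003763, Gamma_pqq = 0.702662, Gamma_qpp = -0.012244, Gamma_qpq = -0.987274, Gamma_qqq = 0.176507; k4 = (0.231085, -0.528874, -0.197461, -0.290036)
  Y <- Y + (h/6)(k1 + 2k2 + 2k3 + k4): p = -0.9759, q = -0.0514, dp/dtau = 0.2311, dq/dtau = -0.5289
step 3:
  k1: at (p, q) = (-0.975932, -0.051441), (dp/dtau, dq/dtau) = (0.231085, -0.528875); Gamma_ppp = 0.000022, Gamma_ppq = -0.003763, Gamma_pqq = 0.702661, Gamma_qpp = -0.012244, Gamma_qpq = -0.987276, Gamma_qqq = 0.176507; k1 = (0.231085, -0.528875, -0.197462, -0.290037)
  k2: at (p, q) = (-0.970155, -0.064663), (dp/dtau, dq/dtau) = (0.226149, -0.536126); Gamma_ppp = 0.000033, Gamma_ppq = -0.004868, Gamma_pqq = 0.697500, Gamma_qpp = -0.015578, Gamma_qpq = -0.992407, Gamma_qqq = 0.175347; k2 = (0.226149, -0.536126, -0.201665, -0.290251)
  k3: at (p, q) = (-0.970278, -0.064844), (dp/dtau, dq/dtau) = (0.226044, -0.536131); Gamma_ppp = 0.000033, Gamma_ppq = -0.004880, Gamma_pqq = 0.697524, Gamma_qpp = -0.015618, Gamma_qpq = -0.992285, Gamma_qqq = 0.175333; k3 = (0.226044, -0.536131, -0.201679, -0.290108)
  k4: at (p, q) = (-0.964630, -0.078248), (dp/dtau, dq/dtau) = (0.221001, -0.543381); Gamma_ppp = 0.000046, Gamma_ppq = -0.006054, Gamma_pqq = 0.692411, Gamma_qpp = -0.019071, Gamma_qpq = -0.997301, Gamma_qqq = 0.174169; k4 = (0.221001, -0.543381, -0.205899, -0.290022)
  Y <- Y + (h/6)(k1 + 2k2 + 2k3 + k4): p = -0.9646, q = -0.0782, dp/dtau = 0.2210, dq/dtau = -0.5434
step 4:
  k1: at (p, q) = (-0.964628, -0.078247), (dp/dtau, dq/dtau) = (0.221002, -0.543382); Gamma_ppp = 0.000046, Gamma_ppq = -0.006054, Gamma_pqq = 0.692410, Gamma_qpp = -0.019071, Gamma_qpq = -0.997303, Gamma_qqq = 0.174169; k1 = (0.221002, -0.543382, -0.205900, -0.290023)
  k2: at (p, q) = (-0.959103, -0.091832), (dp/dtau, dq/dtau) = (0.215854, -0.550632); Gamma_ppp = 0.000059, Gamma_ppq = -0.007299, Gamma_pqq = 0.687343, Gamma_qpp = -0.022645, Gamma_qpq = -1.002204, Gamma_qqq = 0.173001; k2 = (0.215854, -0.550632, -0.210137, -0.289634)
  k3: at (p, q) = (-0.959232, -0.092013), (dp/dtau, dq/dtau) = (0.215748, -0.550622); Gamma_ppp = 0.000059, Gamma_ppq = -0.007311, Gamma_pqq = 0.687369, Gamma_qpp = -0.022684, Gamma_qpq = -1.002074, Gamma_qqq = 0.172987; k3 = (0.215748, -0.550622, -0.210140, -0.289476)
  k4: at (p, q) = (-0.953841, -0.105779), (dp/dtau, dq/dtau) = (0.210495, -0.557855); Gamma_ppp = 0.000073, Gamma_ppq = -0.008626, Gamma_pqq = 0.682351, Gamma_qpp = -0.026376, Gamma_qpq = -1.006842, Gamma_qqq = 0.171814; k4 = (0.210495, -0.557855, -0.214378, -0.288758)
  Y <- Y + (h/6)(k1 + 2k2 + 2k3 + k4): p = -0.9538, q = -0.1058, dp/dtau = 0.2105, dq/dtau = -0.5579

Answer: p = -0.9538, q = -0.1058, dp/dtau = 0.2105, dq/dtau = -0.5579


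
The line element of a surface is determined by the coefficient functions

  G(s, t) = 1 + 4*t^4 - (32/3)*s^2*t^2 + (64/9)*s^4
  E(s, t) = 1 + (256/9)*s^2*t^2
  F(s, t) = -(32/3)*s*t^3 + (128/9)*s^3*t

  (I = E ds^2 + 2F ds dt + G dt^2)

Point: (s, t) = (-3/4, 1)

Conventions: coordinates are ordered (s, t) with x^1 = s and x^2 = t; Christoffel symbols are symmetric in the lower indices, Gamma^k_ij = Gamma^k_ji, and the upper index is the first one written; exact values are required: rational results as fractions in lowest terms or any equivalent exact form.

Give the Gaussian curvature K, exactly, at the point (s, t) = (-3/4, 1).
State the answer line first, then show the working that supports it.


Answer: K = -1792/14283

E = 17, F = 2, G = 5/4, EG - F^2 = 69/4 at the point
E_s = -128/3, E_t = 32, F_s = 40/3, F_t = 18, G_s = 4, G_t = 4
E_tt = 32, F_st = -8, G_ss = 80/3
Brioschi: K = (det M1 - det M2) / (EG - F^2)^2 with the standard first/second-derivative matrices M1, M2.
M1 = [[-E_tt/2 + F_st - G_ss/2, E_s/2, F_s - E_t/2], [F_t - G_s/2, E, F], [G_t/2, F, G]] = [[-112/3, -64/3, -8/3], [16, 17, 2], [2, 2, 5/4]]; det M1 = -892/3
M2 = [[0, E_t/2, G_s/2], [E_t/2, E, F], [G_s/2, F, G]] = [[0, 16, 2], [16, 17, 2], [2, 2, 5/4]]; det M2 = -260
det M1 - det M2 = -112/3; K = -112/3 / (69/4)^2 = -1792/14283


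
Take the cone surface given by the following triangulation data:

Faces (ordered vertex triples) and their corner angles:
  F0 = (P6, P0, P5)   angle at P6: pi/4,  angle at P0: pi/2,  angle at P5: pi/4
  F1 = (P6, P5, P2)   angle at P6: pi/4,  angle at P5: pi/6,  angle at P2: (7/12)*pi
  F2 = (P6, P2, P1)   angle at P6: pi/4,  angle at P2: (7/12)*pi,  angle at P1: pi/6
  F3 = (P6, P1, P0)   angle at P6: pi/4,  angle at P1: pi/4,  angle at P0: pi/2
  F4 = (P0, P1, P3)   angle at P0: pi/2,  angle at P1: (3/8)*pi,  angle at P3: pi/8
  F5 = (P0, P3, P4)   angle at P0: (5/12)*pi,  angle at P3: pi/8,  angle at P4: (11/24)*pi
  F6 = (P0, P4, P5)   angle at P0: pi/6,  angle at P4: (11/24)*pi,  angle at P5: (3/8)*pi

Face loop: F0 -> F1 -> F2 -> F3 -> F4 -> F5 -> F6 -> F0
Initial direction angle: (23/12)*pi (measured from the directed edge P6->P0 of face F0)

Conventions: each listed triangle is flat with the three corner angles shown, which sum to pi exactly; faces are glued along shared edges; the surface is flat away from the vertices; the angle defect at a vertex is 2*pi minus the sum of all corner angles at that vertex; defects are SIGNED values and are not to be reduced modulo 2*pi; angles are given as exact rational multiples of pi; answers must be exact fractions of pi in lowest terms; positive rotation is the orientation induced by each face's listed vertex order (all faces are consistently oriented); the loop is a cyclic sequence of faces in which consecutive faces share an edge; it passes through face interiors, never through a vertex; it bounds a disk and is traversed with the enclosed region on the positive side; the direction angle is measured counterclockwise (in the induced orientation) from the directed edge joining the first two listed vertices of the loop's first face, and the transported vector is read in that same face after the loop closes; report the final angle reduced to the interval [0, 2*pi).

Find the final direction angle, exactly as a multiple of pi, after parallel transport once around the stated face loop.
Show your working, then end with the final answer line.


enclosed vertex P0: corner angles sum to (25/12)*pi, defect = 2*pi - (25/12)*pi = -pi/12
enclosed vertex P6: corner angles sum to pi, defect = 2*pi - pi = pi
by Gauss-Bonnet the loop rotates the vector by the enclosed defect sum (positive orientation, mod 2*pi)
final angle = (23/12)*pi + (11/12)*pi = (5/6)*pi (mod 2*pi)

Answer: final direction angle = (5/6)*pi


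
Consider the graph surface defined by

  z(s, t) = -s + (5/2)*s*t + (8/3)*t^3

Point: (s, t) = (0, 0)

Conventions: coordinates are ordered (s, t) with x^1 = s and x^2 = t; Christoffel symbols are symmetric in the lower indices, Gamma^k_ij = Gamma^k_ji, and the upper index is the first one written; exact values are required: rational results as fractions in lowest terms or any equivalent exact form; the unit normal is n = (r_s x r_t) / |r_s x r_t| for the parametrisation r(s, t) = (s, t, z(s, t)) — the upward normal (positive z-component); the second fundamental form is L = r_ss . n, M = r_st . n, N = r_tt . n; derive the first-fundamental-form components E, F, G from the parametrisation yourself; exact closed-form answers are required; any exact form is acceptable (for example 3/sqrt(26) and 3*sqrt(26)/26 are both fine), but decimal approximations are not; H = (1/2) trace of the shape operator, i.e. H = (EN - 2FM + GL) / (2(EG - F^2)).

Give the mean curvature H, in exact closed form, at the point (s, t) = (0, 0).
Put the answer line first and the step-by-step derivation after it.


Answer: H = 0

z_s = -1, z_t = 0, z_ss = 0, z_st = 5/2, z_tt = 0
E = 2, F = 0, G = 1; answer radicand W^2 = 2
unnormalised second-form numerators: l = 0, m = 5/2, n = 0; L = l/sqrt(2), and similarly M = m/sqrt(W^2), N = n/sqrt(W^2)
H = (E*n - 2*F*m + G*l) / (2*(EG - F^2)*sqrt(W^2)); E*n - 2*F*m + G*l = 0, EG - F^2 = 2, so H = (0)/sqrt(2)


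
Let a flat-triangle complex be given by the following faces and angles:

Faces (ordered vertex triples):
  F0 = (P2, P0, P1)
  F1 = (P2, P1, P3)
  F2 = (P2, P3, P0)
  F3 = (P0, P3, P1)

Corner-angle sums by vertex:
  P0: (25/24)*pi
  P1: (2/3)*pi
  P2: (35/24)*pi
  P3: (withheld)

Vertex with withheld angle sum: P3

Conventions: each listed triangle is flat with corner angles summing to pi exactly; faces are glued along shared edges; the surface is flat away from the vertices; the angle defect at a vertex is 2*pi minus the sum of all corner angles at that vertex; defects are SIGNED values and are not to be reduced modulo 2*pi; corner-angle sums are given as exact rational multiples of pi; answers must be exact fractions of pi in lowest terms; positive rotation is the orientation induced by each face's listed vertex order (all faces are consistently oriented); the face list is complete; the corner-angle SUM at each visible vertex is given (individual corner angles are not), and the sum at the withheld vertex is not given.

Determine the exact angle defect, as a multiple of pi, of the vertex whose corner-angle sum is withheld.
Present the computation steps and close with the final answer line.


V = 4, E = 6, F = 4; chi = V - E + F = 2
Gauss-Bonnet: total defect = 2*pi*chi = 4*pi; visible defects sum to (17/6)*pi

Answer: defect(P3) = (7/6)*pi


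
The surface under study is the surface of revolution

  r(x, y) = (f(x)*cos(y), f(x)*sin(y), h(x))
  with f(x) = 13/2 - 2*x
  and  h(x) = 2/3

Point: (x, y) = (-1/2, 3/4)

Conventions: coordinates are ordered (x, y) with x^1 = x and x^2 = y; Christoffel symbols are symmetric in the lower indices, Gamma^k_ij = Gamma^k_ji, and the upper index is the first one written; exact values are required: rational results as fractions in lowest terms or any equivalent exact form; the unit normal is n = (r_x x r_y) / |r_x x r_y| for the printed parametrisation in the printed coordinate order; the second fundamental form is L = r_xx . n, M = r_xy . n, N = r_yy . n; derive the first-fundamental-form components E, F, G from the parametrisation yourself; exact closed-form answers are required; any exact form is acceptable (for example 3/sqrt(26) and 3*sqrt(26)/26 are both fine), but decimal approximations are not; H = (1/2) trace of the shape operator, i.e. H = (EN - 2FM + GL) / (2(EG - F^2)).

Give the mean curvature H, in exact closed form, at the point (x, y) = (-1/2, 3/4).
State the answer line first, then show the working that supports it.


Answer: H = 0

f = 15/2, f' = -2, f'' = 0, h' = 0, h'' = 0
E = 4, F = 0, G = 225/4; answer radicand W^2 = 4
unnormalised second-form numerators: l = 0, m = 0, n = 0; L = l/sqrt(4), and similarly M = m/sqrt(W^2), N = n/sqrt(W^2)
H = (E*n - 2*F*m + G*l) / (2*(EG - F^2)*sqrt(W^2)); E*n - 2*F*m + G*l = 0, EG - F^2 = 225, so H = (0)/sqrt(4)


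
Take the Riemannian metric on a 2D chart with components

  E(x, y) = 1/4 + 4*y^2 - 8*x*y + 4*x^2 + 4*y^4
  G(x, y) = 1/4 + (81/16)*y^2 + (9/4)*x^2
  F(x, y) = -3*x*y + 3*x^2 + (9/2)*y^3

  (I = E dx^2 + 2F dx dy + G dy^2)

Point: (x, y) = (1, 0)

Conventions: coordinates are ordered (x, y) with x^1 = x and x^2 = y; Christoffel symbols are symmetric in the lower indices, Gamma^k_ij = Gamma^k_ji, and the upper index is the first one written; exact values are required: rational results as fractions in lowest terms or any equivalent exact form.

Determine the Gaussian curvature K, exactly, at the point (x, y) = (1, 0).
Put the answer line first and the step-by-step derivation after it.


Answer: K = -289/169

E = 17/4, F = 3, G = 5/2, EG - F^2 = 13/8 at the point
E_x = 8, E_y = -8, F_x = 6, F_y = -3, G_x = 9/2, G_y = 0
E_yy = 8, F_xy = -3, G_xx = 9/2
Compute both Brioschi determinants and normalise by (EG - F^2)^2.
M1 = [[-E_yy/2 + F_xy - G_xx/2, E_x/2, F_x - E_y/2], [F_y - G_x/2, E, F], [G_y/2, F, G]] = [[-37/4, 4, 10], [-21/4, 17/4, 3], [0, 3, 5/2]]; det M1 = -3841/32
M2 = [[0, E_y/2, G_x/2], [E_y/2, E, F], [G_x/2, F, G]] = [[0, -4, 9/4], [-4, 17/4, 3], [9/4, 3, 5/2]]; det M2 = -7393/64
det M1 - det M2 = -289/64; K = -289/64 / (13/8)^2 = -289/169


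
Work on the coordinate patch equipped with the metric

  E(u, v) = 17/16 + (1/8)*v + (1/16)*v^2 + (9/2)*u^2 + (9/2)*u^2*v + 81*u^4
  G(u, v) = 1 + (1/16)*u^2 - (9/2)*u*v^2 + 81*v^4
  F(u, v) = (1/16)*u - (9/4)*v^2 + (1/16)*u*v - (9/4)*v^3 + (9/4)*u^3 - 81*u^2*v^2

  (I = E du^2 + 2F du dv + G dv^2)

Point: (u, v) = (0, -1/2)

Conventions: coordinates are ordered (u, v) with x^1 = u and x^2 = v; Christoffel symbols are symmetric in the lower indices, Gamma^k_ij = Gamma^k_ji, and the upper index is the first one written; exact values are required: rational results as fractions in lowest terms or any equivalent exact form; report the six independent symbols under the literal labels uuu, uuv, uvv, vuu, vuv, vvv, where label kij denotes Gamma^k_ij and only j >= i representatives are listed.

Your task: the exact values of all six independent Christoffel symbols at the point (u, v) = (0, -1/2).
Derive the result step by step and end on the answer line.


E = 65/64, F = -9/32, G = 97/16 at the point
E_u = 0, E_v = 1/16, F_u = 1/32, F_v = 9/16, G_u = -9/8, G_v = -81/2
EG - F^2 = 389/64;  g^inv = (64/389) * [[97/16, 9/32], [9/32, 65/64]]
first-kind symbols [ij,l] = (1/2)(d_i g_jl + d_j g_il - d_l g_ij): [uu,u] = E_u/2 = 0, [uu,v] = F_u - E_v/2 = 0, [uv,u] = E_v/2 = 1/32, [uv,v] = G_u/2 = -9/16, [vv,u] = F_v - G_u/2 = 9/8, [vv,v] = G_v/2 = -81/4
Gamma^u_ij = (G*[ij,u] - F*[ij,v])/(EG - F^2), Gamma^v_ij = (E*[ij,v] - F*[ij,u])/(EG - F^2)

Answer: Gamma_uuu = 0, Gamma_uuv = 2/389, Gamma_uvv = 72/389, Gamma_vuu = 0, Gamma_vuv = -36/389, Gamma_vvv = -1296/389


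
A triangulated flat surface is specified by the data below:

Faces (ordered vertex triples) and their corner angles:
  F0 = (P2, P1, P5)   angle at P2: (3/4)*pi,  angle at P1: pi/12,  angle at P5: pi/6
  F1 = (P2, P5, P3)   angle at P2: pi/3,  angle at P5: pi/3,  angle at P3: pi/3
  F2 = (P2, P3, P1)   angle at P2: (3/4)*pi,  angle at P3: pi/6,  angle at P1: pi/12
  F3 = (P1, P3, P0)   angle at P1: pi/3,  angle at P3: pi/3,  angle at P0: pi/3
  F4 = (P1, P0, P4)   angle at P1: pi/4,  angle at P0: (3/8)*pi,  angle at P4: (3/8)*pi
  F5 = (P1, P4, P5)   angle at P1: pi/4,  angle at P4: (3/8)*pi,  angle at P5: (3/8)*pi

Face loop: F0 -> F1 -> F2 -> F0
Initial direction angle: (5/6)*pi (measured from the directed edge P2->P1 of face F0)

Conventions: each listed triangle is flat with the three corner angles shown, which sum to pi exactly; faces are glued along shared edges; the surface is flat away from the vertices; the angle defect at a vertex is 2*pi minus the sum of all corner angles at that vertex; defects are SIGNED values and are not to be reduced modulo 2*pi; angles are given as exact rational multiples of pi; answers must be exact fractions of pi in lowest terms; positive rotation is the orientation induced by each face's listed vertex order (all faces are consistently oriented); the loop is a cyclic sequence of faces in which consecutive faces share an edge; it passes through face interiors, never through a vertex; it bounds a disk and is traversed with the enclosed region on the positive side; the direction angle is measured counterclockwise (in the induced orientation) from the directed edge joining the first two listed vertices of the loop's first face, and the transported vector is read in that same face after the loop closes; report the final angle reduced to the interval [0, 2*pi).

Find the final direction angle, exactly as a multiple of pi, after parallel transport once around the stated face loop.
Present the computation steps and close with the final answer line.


enclosed vertex P2: corner angles sum to (11/6)*pi, defect = 2*pi - (11/6)*pi = pi/6
final direction = starting direction + enclosed defect total, reduced mod 2*pi (induced orientation)
final angle = (5/6)*pi + pi/6 = pi (mod 2*pi)

Answer: final direction angle = pi


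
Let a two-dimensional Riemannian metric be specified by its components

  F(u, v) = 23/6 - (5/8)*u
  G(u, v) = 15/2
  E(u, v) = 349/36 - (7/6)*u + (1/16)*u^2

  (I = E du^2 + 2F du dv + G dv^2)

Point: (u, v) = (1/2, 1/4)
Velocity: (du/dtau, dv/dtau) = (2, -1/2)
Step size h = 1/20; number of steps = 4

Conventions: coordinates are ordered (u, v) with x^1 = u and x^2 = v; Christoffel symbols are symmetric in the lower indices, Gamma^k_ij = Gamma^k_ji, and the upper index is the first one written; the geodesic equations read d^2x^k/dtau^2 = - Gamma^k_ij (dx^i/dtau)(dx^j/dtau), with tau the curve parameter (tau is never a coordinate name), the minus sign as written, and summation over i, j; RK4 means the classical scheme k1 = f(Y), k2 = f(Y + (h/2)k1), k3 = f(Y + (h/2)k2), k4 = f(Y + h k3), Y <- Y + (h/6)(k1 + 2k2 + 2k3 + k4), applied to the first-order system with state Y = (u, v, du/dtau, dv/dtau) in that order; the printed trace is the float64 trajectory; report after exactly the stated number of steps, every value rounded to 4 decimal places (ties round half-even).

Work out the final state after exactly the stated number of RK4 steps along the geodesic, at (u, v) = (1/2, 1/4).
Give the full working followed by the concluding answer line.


f(Y) = (du/dtau, dv/dtau, -Gamma^u_ij Y'^i Y'^j, -Gamma^v_ij Y'^i Y'^j) with the Gammas evaluated at the stage position; h = 0.050000; intermediate values shown to 6 dp
step 0: u = 0.5000, v = 0.2500, du/dtau = 2.0000, dv/dtau = -0.5000
step 1:
  k1: at (u, v) = (0.500000, 0.250000), (du/dtau, dv/dtau) = (2.000000, -0.500000); Gamma_uuu = -0.034611, Gamma_uuv = 0.000000, Gamma_uvv = 0.000000, Gamma_vuu = -0.067085, Gamma_vuv = 0.000000, Gamma_vvv = 0.000000; k1 = (2.000000, -0.500000, 0.138445, 0.268341)
  k2: at (u, v) = (0.550000, 0.237500), (du/dtau, dv/dtau) = (2.003461, -0.493291); Gamma_uuu = -0.034661, Gamma_uuv = 0.000000, Gamma_uvv = 0.000000, Gamma_vuu = -0.067206, Gamma_vuv = 0.000000, Gamma_vvv = 0.000000; k2 = (2.003461, -0.493291, 0.139126, 0.269756)
  k3: at (u, v) = (0.550087, 0.237668), (du/dtau, dv/dtau) = (2.003478, -0.493256); Gamma_uuu = -0.034661, Gamma_uuv = 0.000000, Gamma_uvv = 0.000000, Gamma_vuu = -0.067206, Gamma_vuv = 0.000000, Gamma_vvv = 0.000000; k3 = (2.003478, -0.493256, 0.139128, 0.269761)
  k4: at (u, v) = (0.600174, 0.225337), (du/dtau, dv/dtau) = (2.006956, -0.486512); Gamma_uuu = -0.034712, Gamma_uuv = 0.000000, Gamma_uvv = 0.000000, Gamma_vuu = -0.067328, Gamma_vuv = 0.000000, Gamma_vvv = 0.000000; k4 = (2.006956, -0.486512, 0.139815, 0.271188)
  Y <- Y + (h/6)(k1 + 2k2 + 2k3 + k4): u = 0.6002, v = 0.2253, du/dtau = 2.0070, dv/dtau = -0.4865
step 2:
  k1: at (u, v) = (0.600174, 0.225337), (du/dtau, dv/dtau) = (2.006956, -0.486512); Gamma_uuu = -0.034712, Gamma_uuv = 0.000000, Gamma_uvv = 0.000000, Gamma_vuu = -0.067328, Gamma_vuv = 0.000000, Gamma_vvv = 0.000000; k1 = (2.006956, -0.486512, 0.139815, 0.271188)
  k2: at (u, v) = (0.650348, 0.213174), (du/dtau, dv/dtau) = (2.010452, -0.479732); Gamma_uuu = -0.034762, Gamma_uuv = 0.000000, Gamma_uvv = 0.000000, Gamma_vuu = -0.067450, Gamma_vuv = 0.000000, Gamma_vvv = 0.000000; k2 = (2.010452, -0.479732, 0.140506, 0.272627)
  k3: at (u, v) = (0.650435, 0.213343), (du/dtau, dv/dtau) = (2.010469, -0.479696); Gamma_uuu = -0.034762, Gamma_uuv = 0.000000, Gamma_uvv = 0.000000, Gamma_vuu = -0.067450, Gamma_vuv = 0.000000, Gamma_vvv = 0.000000; k3 = (2.010469, -0.479696, 0.140509, 0.272632)
  k4: at (u, v) = (0.700697, 0.201352), (du/dtau, dv/dtau) = (2.013982, -0.472880); Gamma_uuu = -0.034813, Gamma_uuv = 0.000000, Gamma_uvv = 0.000000, Gamma_vuu = -0.067573, Gamma_vuv = 0.000000, Gamma_vvv = 0.000000; k4 = (2.013982, -0.472880, 0.141206, 0.274083)
  Y <- Y + (h/6)(k1 + 2k2 + 2k3 + k4): u = 0.7007, v = 0.2014, du/dtau = 2.0140, dv/dtau = -0.4729
step 3:
  k1: at (u, v) = (0.700697, 0.201351), (du/dtau, dv/dtau) = (2.013982, -0.472880); Gamma_uuu = -0.034813, Gamma_uuv = 0.000000, Gamma_uvv = 0.000000, Gamma_vuu = -0.067573, Gamma_vuv = 0.000000, Gamma_vvv = 0.000000; k1 = (2.013982, -0.472880, 0.141206, 0.274083)
  k2: at (u, v) = (0.751046, 0.189529), (du/dtau, dv/dtau) = (2.017512, -0.466028); Gamma_uuu = -0.034864, Gamma_uuv = 0.000000, Gamma_uvv = 0.000000, Gamma_vuu = -0.067696, Gamma_vuv = 0.000000, Gamma_vvv = 0.000000; k2 = (2.017512, -0.466028, 0.141909, 0.275547)
  k3: at (u, v) = (0.751135, 0.189700), (du/dtau, dv/dtau) = (2.017530, -0.465992); Gamma_uuu = -0.034864, Gamma_uuv = 0.000000, Gamma_uvv = 0.000000, Gamma_vuu = -0.067696, Gamma_vuv = 0.000000, Gamma_vvv = 0.000000; k3 = (2.017530, -0.465992, 0.141912, 0.275552)
  k4: at (u, v) = (0.801573, 0.178052), (du/dtau, dv/dtau) = (2.021077, -0.459103); Gamma_uuu = -0.034915, Gamma_uuv = 0.000000, Gamma_uvv = 0.000000, Gamma_vuu = -0.067820, Gamma_vuv = 0.000000, Gamma_vvv = 0.000000; k4 = (2.021077, -0.459103, 0.142621, 0.277028)
  Y <- Y + (h/6)(k1 + 2k2 + 2k3 + k4): u = 0.8016, v = 0.1781, du/dtau = 2.0211, dv/dtau = -0.4591
step 4:
  k1: at (u, v) = (0.801573, 0.178051), (du/dtau, dv/dtau) = (2.021077, -0.459103); Gamma_uuu = -0.034915, Gamma_uuv = 0.000000, Gamma_uvv = 0.000000, Gamma_vuu = -0.067820, Gamma_vuv = 0.000000, Gamma_vvv = 0.000000; k1 = (2.021077, -0.459103, 0.142621, 0.277028)
  k2: at (u, v) = (0.852100, 0.166573), (du/dtau, dv/dtau) = (2.024643, -0.452177); Gamma_uuu = -0.034967, Gamma_uuv = 0.000000, Gamma_uvv = 0.000000, Gamma_vuu = -0.067944, Gamma_vuv = 0.000000, Gamma_vvv = 0.000000; k2 = (2.024643, -0.452177, 0.143335, 0.278516)
  k3: at (u, v) = (0.852189, 0.166747), (du/dtau, dv/dtau) = (2.024661, -0.452140); Gamma_uuu = -0.034967, Gamma_uuv = 0.000000, Gamma_uvv = 0.000000, Gamma_vuu = -0.067945, Gamma_vuv = 0.000000, Gamma_vvv = 0.000000; k3 = (2.024661, -0.452140, 0.143337, 0.278522)
  k4: at (u, v) = (0.902806, 0.155444), (du/dtau, dv/dtau) = (2.028244, -0.445177); Gamma_uuu = -0.035018, Gamma_uuv = 0.000000, Gamma_uvv = 0.000000, Gamma_vuu = -0.068070, Gamma_vuv = 0.000000, Gamma_vvv = 0.000000; k4 = (2.028244, -0.445177, 0.144057, 0.280023)
  Y <- Y + (h/6)(k1 + 2k2 + 2k3 + k4): u = 0.9028, v = 0.1554, du/dtau = 2.0282, dv/dtau = -0.4452

Answer: u = 0.9028, v = 0.1554, du/dtau = 2.0282, dv/dtau = -0.4452


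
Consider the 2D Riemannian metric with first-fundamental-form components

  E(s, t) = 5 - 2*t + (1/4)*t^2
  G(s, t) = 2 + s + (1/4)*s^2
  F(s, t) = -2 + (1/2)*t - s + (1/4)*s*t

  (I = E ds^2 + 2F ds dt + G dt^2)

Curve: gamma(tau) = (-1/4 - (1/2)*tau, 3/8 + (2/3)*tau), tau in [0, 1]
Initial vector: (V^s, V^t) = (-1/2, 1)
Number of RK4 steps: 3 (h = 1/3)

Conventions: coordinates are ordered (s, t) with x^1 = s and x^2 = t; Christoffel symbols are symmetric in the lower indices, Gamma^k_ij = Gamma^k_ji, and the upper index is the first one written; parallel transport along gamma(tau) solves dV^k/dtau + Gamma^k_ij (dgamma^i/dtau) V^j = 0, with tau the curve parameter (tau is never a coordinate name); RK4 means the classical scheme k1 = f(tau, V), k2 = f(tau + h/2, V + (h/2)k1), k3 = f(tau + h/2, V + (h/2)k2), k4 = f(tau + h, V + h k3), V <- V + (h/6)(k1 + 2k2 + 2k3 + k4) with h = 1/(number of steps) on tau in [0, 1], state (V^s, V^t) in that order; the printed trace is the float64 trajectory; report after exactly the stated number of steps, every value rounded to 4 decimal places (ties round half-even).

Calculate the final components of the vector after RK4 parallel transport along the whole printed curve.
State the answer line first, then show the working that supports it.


Answer: V^s = -0.6754, V^t = 1.0795

gamma'(tau) = (-1/2, 2/3); f(tau, V)^k = -Gamma^k_ij(gamma(tau)) gamma'^i(tau) V^j; h = 1/3; intermediate values shown to 6 dp
curve data and Christoffel symbols at the stage parameters:
  tau = 0.000000: gamma = (-0.250000, 0.375000), gamma' = (-0.500000, 0.666667); Gamma_sss = 0.000000, Gamma_sst = -0.179428, Gamma_stt = 0.000000, Gamma_tss = 0.000000, Gamma_tst = 0.086620, Gamma_ttt = 0.000000
  tau = 0.166667: gamma = (-0.333333, 0.486111), gamma' = (-0.500000, 0.666667); Gamma_sss = 0.000000, Gamma_sst = -0.183731, Gamma_stt = 0.000000, Gamma_tss = 0.000000, Gamma_tst = 0.087145, Gamma_ttt = 0.000000
  tau = 0.333333: gamma = (-0.416667, 0.597222), gamma' = (-0.500000, 0.666667); Gamma_sss = 0.000000, Gamma_sst = -0.188146, Gamma_stt = 0.000000, Gamma_tss = 0.000000, Gamma_tst = 0.087545, Gamma_ttt = 0.000000
  tau = 0.500000: gamma = (-0.500000, 0.708333), gamma' = (-0.500000, 0.666667); Gamma_sss = 0.000000, Gamma_sst = -0.192663, Gamma_stt = 0.000000, Gamma_tss = 0.000000, Gamma_tst = 0.087796, Gamma_ttt = 0.000000
  tau = 0.666667: gamma = (-0.583333, 0.819444), gamma' = (-0.500000, 0.666667); Gamma_sss = 0.000000, Gamma_sst = -0.197270, Gamma_stt = 0.000000, Gamma_tss = 0.000000, Gamma_tst = 0.087867, Gamma_ttt = 0.000000
  tau = 0.833333: gamma = (-0.666667, 0.930556), gamma' = (-0.500000, 0.666667); Gamma_sss = 0.000000, Gamma_sst = -0.201947, Gamma_stt = 0.000000, Gamma_tss = 0.000000, Gamma_tst = 0.087724, Gamma_ttt = 0.000000
  tau = 1.000000: gamma = (-0.750000, 1.041667), gamma' = (-0.500000, 0.666667); Gamma_sss = 0.000000, Gamma_sst = -0.206671, Gamma_stt = 0.000000, Gamma_tss = 0.000000, Gamma_tst = 0.087326, Gamma_ttt = 0.000000
step 0: V^s = -0.5000, V^t = 1.0000
step 1: k1 = (-0.149523, 0.072184), k2 = (-0.157267, 0.074593), k3 = (-0.157462, 0.074685), k4 = (-0.165714, 0.077108); V <- V + (h/6)(k1 + 2k2 + 2k3 + k4): V^s = -0.5525, V^t = 1.0249
step 2: k1 = (-0.165712, 0.077107), k2 = (-0.174476, 0.079508), k3 = (-0.174702, 0.079611), k4 = (-0.184024, 0.081967); V <- V + (h/6)(k1 + 2k2 + 2k3 + k4): V^s = -0.6107, V^t = 1.0514
step 3: k1 = (-0.184021, 0.081966), k2 = (-0.193892, 0.084225), k3 = (-0.194152, 0.084338), k4 = (-0.204612, 0.086456); V <- V + (h/6)(k1 + 2k2 + 2k3 + k4): V^s = -0.6754, V^t = 1.0795


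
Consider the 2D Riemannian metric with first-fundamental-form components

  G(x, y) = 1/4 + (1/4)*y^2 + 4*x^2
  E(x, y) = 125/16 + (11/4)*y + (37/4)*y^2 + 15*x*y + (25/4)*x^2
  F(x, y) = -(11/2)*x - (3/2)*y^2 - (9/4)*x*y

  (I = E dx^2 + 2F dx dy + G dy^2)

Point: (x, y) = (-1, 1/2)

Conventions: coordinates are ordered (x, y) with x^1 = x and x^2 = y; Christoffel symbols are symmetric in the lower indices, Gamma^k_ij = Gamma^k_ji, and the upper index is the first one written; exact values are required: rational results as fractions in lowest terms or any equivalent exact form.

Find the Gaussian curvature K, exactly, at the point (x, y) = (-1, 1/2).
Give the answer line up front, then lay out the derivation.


Answer: K = -45232/15463

E = 41/4, F = 25/4, G = 69/16, EG - F^2 = 329/64 at the point
E_x = -5, E_y = -3, F_x = -53/8, F_y = 3/4, G_x = -8, G_y = 1/4
E_yy = 37/2, F_xy = -9/4, G_xx = 8
Compute both Brioschi determinants and normalise by (EG - F^2)^2.
M1 = [[-E_yy/2 + F_xy - G_xx/2, E_x/2, F_x - E_y/2], [F_y - G_x/2, E, F], [G_y/2, F, G]] = [[-31/2, -5/2, -41/8], [19/4, 41/4, 25/4], [1/8, 25/4, 69/16]]; det M1 = -45057/256
M2 = [[0, E_y/2, G_x/2], [E_y/2, E, F], [G_x/2, F, G]] = [[0, -3/2, -4], [-3/2, 41/4, 25/4], [-4, 25/4, 69/16]]; det M2 = -6317/64
det M1 - det M2 = -19789/256; K = -19789/256 / (329/64)^2 = -45232/15463


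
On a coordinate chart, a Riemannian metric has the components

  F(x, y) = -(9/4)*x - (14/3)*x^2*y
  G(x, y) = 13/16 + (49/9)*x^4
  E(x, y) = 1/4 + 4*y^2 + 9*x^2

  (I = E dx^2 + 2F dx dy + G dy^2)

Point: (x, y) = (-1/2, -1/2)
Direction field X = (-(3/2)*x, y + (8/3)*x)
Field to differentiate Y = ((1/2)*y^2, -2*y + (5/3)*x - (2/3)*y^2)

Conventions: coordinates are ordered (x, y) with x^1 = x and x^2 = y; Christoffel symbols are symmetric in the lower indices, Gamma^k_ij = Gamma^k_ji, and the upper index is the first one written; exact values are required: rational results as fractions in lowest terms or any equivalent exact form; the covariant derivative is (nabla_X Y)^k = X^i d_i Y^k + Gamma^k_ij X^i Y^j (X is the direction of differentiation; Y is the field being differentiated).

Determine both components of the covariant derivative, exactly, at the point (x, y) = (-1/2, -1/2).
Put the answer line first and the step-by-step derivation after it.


Answer: (nabla_X Y)^x = 78481/92592, (nabla_X Y)^y = 178577/46296

E = 7/2, F = 41/24, G = 83/72 at the point
E_x = -9, E_y = -4, F_x = -55/12, F_y = -7/6, G_x = -49/18, G_y = 0
EG - F^2 = 643/576;  g^inv = (576/643) * [[83/72, -41/24], [-41/24, 7/2]]
first-kind symbols [ij,l] = (1/2)(d_i g_jl + d_j g_il - d_l g_ij): [xx,x] = E_x/2 = -9/2, [xx,y] = F_x - E_y/2 = -31/12, [xy,x] = E_y/2 = -2, [xy,y] = G_x/2 = -49/36, [yy,x] = F_y - G_x/2 = 7/36, [yy,y] = G_y/2 = 0
Gamma^x_ij = (G*[ij,x] - F*[ij,y])/(EG - F^2), Gamma^y_ij = (E*[ij,y] - F*[ij,x])/(EG - F^2)
Gamma_xxx = -446/643, Gamma_xxy = 34/1929, Gamma_xyy = 1162/5787, Gamma_yxx = -780/643, Gamma_yxy = -776/643, Gamma_yyy = -574/1929
X = (3/4, -11/6), Y = (1/8, 0) at the point


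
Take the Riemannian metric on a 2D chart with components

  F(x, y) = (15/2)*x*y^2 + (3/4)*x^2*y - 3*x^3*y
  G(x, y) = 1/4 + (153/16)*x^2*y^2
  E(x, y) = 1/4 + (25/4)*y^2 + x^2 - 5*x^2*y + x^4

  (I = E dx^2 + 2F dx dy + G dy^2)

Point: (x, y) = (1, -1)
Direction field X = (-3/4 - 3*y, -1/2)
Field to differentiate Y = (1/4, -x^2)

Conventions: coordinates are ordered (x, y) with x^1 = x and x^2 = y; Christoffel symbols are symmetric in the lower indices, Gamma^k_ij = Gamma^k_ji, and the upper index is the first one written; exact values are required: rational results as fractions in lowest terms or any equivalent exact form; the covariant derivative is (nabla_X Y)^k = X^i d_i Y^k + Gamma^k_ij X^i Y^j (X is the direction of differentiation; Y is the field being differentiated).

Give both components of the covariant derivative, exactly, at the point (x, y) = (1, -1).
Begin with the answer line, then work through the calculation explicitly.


Answer: (nabla_X Y)^x = 130211/19152, (nabla_X Y)^y = -40525/3192

E = 27/2, F = 39/4, G = 157/16 at the point
E_x = 16, E_y = -35/2, F_x = 15, F_y = -69/4, G_x = 153/8, G_y = -153/8
EG - F^2 = 1197/32;  g^inv = (32/1197) * [[157/16, -39/4], [-39/4, 27/2]]
first-kind symbols [ij,l] = (1/2)(d_i g_jl + d_j g_il - d_l g_ij): [xx,x] = E_x/2 = 8, [xx,y] = F_x - E_y/2 = 95/4, [xy,x] = E_y/2 = -35/4, [xy,y] = G_x/2 = 153/16, [yy,x] = F_y - G_x/2 = -429/16, [yy,y] = G_y/2 = -153/16
Gamma^x_ij = (G*[ij,x] - F*[ij,y])/(EG - F^2), Gamma^y_ij = (E*[ij,y] - F*[ij,x])/(EG - F^2)
Gamma_xxx = -4898/1197, Gamma_xxy = -5731/1197, Gamma_xyy = -14495/3192, Gamma_yxx = 2588/399, Gamma_yxy = 2287/399, Gamma_yyy = 941/266
X = (9/4, -1/2), Y = (1/4, -1) at the point


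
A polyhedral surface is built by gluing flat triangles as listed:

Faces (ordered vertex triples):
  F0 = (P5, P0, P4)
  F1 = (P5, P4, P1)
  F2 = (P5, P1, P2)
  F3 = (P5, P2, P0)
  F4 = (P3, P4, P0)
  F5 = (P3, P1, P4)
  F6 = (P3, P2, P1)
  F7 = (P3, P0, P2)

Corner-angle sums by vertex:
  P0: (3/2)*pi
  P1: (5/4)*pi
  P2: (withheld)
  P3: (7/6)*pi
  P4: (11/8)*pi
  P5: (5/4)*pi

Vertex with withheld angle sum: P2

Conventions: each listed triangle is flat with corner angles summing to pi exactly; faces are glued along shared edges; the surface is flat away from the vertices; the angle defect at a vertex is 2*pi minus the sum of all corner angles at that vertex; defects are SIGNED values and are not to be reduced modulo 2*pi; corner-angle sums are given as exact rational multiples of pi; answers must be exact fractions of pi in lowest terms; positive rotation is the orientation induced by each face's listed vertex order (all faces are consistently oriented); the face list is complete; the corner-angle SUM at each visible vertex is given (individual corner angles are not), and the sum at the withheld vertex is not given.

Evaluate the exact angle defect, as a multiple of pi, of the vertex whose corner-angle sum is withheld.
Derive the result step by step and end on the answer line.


V = 6, E = 12, F = 8; chi = V - E + F = 2
Gauss-Bonnet: total defect = 2*pi*chi = 4*pi; visible defects sum to (83/24)*pi

Answer: defect(P2) = (13/24)*pi
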